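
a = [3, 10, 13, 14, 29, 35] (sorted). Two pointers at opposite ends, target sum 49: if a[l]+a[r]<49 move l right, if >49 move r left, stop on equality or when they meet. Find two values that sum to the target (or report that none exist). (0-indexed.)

l=0 r=5: 3+35=38 <49, l++
l=1 r=5: 10+35=45 <49, l++
l=2 r=5: 13+35=48 <49, l++
l=3 r=5: 14+35=49, found

(14, 35)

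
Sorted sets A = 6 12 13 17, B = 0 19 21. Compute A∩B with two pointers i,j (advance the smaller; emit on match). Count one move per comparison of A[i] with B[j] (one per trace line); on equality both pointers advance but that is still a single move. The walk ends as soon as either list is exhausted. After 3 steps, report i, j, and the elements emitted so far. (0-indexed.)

i=2, j=1, emitted=[]

i=0 j=0: 6>0, j++
i=0 j=1: 6<19, i++
i=1 j=1: 12<19, i++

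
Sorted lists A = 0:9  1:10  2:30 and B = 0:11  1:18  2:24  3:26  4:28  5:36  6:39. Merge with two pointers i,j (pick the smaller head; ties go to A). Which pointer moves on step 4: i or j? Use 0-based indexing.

j

i=0 j=0: A[i]=9<=B[j]=11 take 9, i++
i=1 j=0: A[i]=10<=B[j]=11 take 10, i++
i=2 j=0: A[i]=30>B[j]=11 take 11, j++
i=2 j=1: A[i]=30>B[j]=18 take 18, j++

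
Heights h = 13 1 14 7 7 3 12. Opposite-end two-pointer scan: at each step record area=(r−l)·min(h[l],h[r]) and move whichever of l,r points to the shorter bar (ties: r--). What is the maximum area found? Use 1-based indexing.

l=1 r=7: min(13,12)*6=72 best=72 *, r--
l=1 r=6: min(13,3)*5=15 best=72, r--
l=1 r=5: min(13,7)*4=28 best=72, r--
l=1 r=4: min(13,7)*3=21 best=72, r--
l=1 r=3: min(13,14)*2=26 best=72, l++
l=2 r=3: min(1,14)*1=1 best=72, l++

max area = 72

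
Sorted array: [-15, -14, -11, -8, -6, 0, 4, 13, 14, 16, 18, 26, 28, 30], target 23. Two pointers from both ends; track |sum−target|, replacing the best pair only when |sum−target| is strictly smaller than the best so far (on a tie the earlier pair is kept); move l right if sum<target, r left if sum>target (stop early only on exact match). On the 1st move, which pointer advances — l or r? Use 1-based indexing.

l

[1,14] -15+30=15 d=8 * → l++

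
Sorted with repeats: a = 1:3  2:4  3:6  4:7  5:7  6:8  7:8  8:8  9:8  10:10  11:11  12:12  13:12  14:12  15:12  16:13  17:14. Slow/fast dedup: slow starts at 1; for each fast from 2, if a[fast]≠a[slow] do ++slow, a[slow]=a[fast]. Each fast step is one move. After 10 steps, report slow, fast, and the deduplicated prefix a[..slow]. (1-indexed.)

slow=7, fast=12, prefix=[3, 4, 6, 7, 8, 10, 11]

slow=1 fast=2: a[fast]=4≠a[slow]=3 write a[2]=4, slow++,fast++
slow=2 fast=3: a[fast]=6≠a[slow]=4 write a[3]=6, slow++,fast++
slow=3 fast=4: a[fast]=7≠a[slow]=6 write a[4]=7, slow++,fast++
slow=4 fast=5: a[fast]=7=a[slow] dup, fast++
slow=4 fast=6: a[fast]=8≠a[slow]=7 write a[5]=8, slow++,fast++
slow=5 fast=7: a[fast]=8=a[slow] dup, fast++
slow=5 fast=8: a[fast]=8=a[slow] dup, fast++
slow=5 fast=9: a[fast]=8=a[slow] dup, fast++
slow=5 fast=10: a[fast]=10≠a[slow]=8 write a[6]=10, slow++,fast++
slow=6 fast=11: a[fast]=11≠a[slow]=10 write a[7]=11, slow++,fast++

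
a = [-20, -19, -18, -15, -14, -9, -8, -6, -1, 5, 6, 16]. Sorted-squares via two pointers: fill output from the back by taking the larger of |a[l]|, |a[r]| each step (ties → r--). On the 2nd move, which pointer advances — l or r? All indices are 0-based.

l=0 r=11: |-20|>|16| out[11]=400, l++
l=1 r=11: |-19|>|16| out[10]=361, l++

l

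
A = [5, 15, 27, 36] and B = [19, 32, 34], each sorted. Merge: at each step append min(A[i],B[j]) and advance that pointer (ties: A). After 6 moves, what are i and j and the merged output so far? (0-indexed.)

i=0 j=0: A[i]=5<=B[j]=19 take 5, i++
i=1 j=0: A[i]=15<=B[j]=19 take 15, i++
i=2 j=0: A[i]=27>B[j]=19 take 19, j++
i=2 j=1: A[i]=27<=B[j]=32 take 27, i++
i=3 j=1: A[i]=36>B[j]=32 take 32, j++
i=3 j=2: A[i]=36>B[j]=34 take 34, j++

i=3, j=3, merged so far=[5, 15, 19, 27, 32, 34]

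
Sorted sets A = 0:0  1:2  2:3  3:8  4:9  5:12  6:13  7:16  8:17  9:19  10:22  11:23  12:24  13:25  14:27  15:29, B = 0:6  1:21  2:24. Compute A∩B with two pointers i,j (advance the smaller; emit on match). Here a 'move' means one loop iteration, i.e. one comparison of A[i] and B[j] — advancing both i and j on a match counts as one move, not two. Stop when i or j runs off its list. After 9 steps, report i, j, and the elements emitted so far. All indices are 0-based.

[i=0,j=0] 0<6 → i++
[i=1,j=0] 2<6 → i++
[i=2,j=0] 3<6 → i++
[i=3,j=0] 8>6 → j++
[i=3,j=1] 8<21 → i++
[i=4,j=1] 9<21 → i++
[i=5,j=1] 12<21 → i++
[i=6,j=1] 13<21 → i++
[i=7,j=1] 16<21 → i++

i=8, j=1, emitted=[]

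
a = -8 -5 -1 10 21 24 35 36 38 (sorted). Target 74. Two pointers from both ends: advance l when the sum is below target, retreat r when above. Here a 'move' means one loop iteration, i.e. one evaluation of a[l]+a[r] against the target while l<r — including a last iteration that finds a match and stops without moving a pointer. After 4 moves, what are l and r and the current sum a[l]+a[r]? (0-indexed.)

l=0 r=8: -8+38=30 <74, l++
l=1 r=8: -5+38=33 <74, l++
l=2 r=8: -1+38=37 <74, l++
l=3 r=8: 10+38=48 <74, l++

l=4, r=8, sum=59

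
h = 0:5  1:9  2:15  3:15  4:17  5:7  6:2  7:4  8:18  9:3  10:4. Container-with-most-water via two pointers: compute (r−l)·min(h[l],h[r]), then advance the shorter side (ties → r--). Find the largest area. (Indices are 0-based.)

max area = 90

l=0 r=10: min(5,4)*10=40 best=40 *, r--
l=0 r=9: min(5,3)*9=27 best=40, r--
l=0 r=8: min(5,18)*8=40 best=40, l++
l=1 r=8: min(9,18)*7=63 best=63 *, l++
l=2 r=8: min(15,18)*6=90 best=90 *, l++
l=3 r=8: min(15,18)*5=75 best=90, l++
l=4 r=8: min(17,18)*4=68 best=90, l++
l=5 r=8: min(7,18)*3=21 best=90, l++
l=6 r=8: min(2,18)*2=4 best=90, l++
l=7 r=8: min(4,18)*1=4 best=90, l++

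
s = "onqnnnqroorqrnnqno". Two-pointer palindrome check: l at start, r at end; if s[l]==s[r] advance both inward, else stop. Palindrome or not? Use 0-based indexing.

not a palindrome (mismatch at 5,12)

l=0 r=17: 'o'=='o', l++,r--
l=1 r=16: 'n'=='n', l++,r--
l=2 r=15: 'q'=='q', l++,r--
l=3 r=14: 'n'=='n', l++,r--
l=4 r=13: 'n'=='n', l++,r--
l=5 r=12: 'n'!='r', stop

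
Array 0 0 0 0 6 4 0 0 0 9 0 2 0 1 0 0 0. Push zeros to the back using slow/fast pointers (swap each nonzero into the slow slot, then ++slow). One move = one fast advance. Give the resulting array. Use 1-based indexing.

(s=1,f=1) a[fast]=0 → fast++
(s=1,f=2) a[fast]=0 → fast++
(s=1,f=3) a[fast]=0 → fast++
(s=1,f=4) a[fast]=0 → fast++
(s=1,f=5) a[fast]=6≠0 swap→a[1]=6 → slow++,fast++
(s=2,f=6) a[fast]=4≠0 swap→a[2]=4 → slow++,fast++
(s=3,f=7) a[fast]=0 → fast++
(s=3,f=8) a[fast]=0 → fast++
(s=3,f=9) a[fast]=0 → fast++
(s=3,f=10) a[fast]=9≠0 swap→a[3]=9 → slow++,fast++
(s=4,f=11) a[fast]=0 → fast++
(s=4,f=12) a[fast]=2≠0 swap→a[4]=2 → slow++,fast++
(s=5,f=13) a[fast]=0 → fast++
(s=5,f=14) a[fast]=1≠0 swap→a[5]=1 → slow++,fast++
(s=6,f=15) a[fast]=0 → fast++
(s=6,f=16) a[fast]=0 → fast++
(s=6,f=17) a[fast]=0 → fast++

[6, 4, 9, 2, 1, 0, 0, 0, 0, 0, 0, 0, 0, 0, 0, 0, 0]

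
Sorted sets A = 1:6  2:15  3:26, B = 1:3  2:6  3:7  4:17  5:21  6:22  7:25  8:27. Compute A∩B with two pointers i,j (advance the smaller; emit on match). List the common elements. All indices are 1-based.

intersection = [6]

[i=1,j=1] 6>3 → j++
[i=1,j=2] 6==6 emit → i++,j++
[i=2,j=3] 15>7 → j++
[i=2,j=4] 15<17 → i++
[i=3,j=4] 26>17 → j++
[i=3,j=5] 26>21 → j++
[i=3,j=6] 26>22 → j++
[i=3,j=7] 26>25 → j++
[i=3,j=8] 26<27 → i++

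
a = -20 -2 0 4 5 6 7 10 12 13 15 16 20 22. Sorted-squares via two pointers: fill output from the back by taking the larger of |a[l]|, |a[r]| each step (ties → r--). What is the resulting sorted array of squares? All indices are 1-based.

l=1 r=14: |-20|<=|22| out[14]=484, r--
l=1 r=13: |-20|<=|20| out[13]=400, r--
l=1 r=12: |-20|>|16| out[12]=400, l++
l=2 r=12: |-2|<=|16| out[11]=256, r--
l=2 r=11: |-2|<=|15| out[10]=225, r--
l=2 r=10: |-2|<=|13| out[9]=169, r--
l=2 r=9: |-2|<=|12| out[8]=144, r--
l=2 r=8: |-2|<=|10| out[7]=100, r--
l=2 r=7: |-2|<=|7| out[6]=49, r--
l=2 r=6: |-2|<=|6| out[5]=36, r--
l=2 r=5: |-2|<=|5| out[4]=25, r--
l=2 r=4: |-2|<=|4| out[3]=16, r--
l=2 r=3: |-2|>|0| out[2]=4, l++
l=3 r=3: |0|<=|0| out[1]=0, r--

[0, 4, 16, 25, 36, 49, 100, 144, 169, 225, 256, 400, 400, 484]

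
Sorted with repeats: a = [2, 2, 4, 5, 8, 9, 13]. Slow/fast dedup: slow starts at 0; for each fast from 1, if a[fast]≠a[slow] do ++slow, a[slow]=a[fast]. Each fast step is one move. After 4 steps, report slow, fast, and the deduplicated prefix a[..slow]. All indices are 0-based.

slow=3, fast=5, prefix=[2, 4, 5, 8]

slow=0 fast=1: a[fast]=2=a[slow] dup, fast++
slow=0 fast=2: a[fast]=4≠a[slow]=2 write a[1]=4, slow++,fast++
slow=1 fast=3: a[fast]=5≠a[slow]=4 write a[2]=5, slow++,fast++
slow=2 fast=4: a[fast]=8≠a[slow]=5 write a[3]=8, slow++,fast++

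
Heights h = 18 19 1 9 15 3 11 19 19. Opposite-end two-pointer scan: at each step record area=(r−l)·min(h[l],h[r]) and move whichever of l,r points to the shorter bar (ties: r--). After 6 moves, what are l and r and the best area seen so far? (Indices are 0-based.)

l=1, r=3, best area=144

[0,8] min(18,19)*8=144 best=144 * → l++
[1,8] min(19,19)*7=133 best=144 → r--
[1,7] min(19,19)*6=114 best=144 → r--
[1,6] min(19,11)*5=55 best=144 → r--
[1,5] min(19,3)*4=12 best=144 → r--
[1,4] min(19,15)*3=45 best=144 → r--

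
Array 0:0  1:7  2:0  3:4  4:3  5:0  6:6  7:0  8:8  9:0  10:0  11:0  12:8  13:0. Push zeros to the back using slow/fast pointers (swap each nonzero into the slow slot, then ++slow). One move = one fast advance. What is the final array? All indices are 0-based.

[7, 4, 3, 6, 8, 8, 0, 0, 0, 0, 0, 0, 0, 0]

slow=0 fast=0: a[fast]=0, fast++
slow=0 fast=1: a[fast]=7≠0 swap→a[0]=7, slow++,fast++
slow=1 fast=2: a[fast]=0, fast++
slow=1 fast=3: a[fast]=4≠0 swap→a[1]=4, slow++,fast++
slow=2 fast=4: a[fast]=3≠0 swap→a[2]=3, slow++,fast++
slow=3 fast=5: a[fast]=0, fast++
slow=3 fast=6: a[fast]=6≠0 swap→a[3]=6, slow++,fast++
slow=4 fast=7: a[fast]=0, fast++
slow=4 fast=8: a[fast]=8≠0 swap→a[4]=8, slow++,fast++
slow=5 fast=9: a[fast]=0, fast++
slow=5 fast=10: a[fast]=0, fast++
slow=5 fast=11: a[fast]=0, fast++
slow=5 fast=12: a[fast]=8≠0 swap→a[5]=8, slow++,fast++
slow=6 fast=13: a[fast]=0, fast++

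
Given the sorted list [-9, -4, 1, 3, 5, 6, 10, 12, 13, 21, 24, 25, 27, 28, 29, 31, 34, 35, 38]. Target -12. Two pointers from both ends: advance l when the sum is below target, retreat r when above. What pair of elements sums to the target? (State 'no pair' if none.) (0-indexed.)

l=0 r=18: -9+38=29 >-12, r--
l=0 r=17: -9+35=26 >-12, r--
l=0 r=16: -9+34=25 >-12, r--
l=0 r=15: -9+31=22 >-12, r--
l=0 r=14: -9+29=20 >-12, r--
l=0 r=13: -9+28=19 >-12, r--
l=0 r=12: -9+27=18 >-12, r--
l=0 r=11: -9+25=16 >-12, r--
l=0 r=10: -9+24=15 >-12, r--
l=0 r=9: -9+21=12 >-12, r--
l=0 r=8: -9+13=4 >-12, r--
l=0 r=7: -9+12=3 >-12, r--
l=0 r=6: -9+10=1 >-12, r--
l=0 r=5: -9+6=-3 >-12, r--
l=0 r=4: -9+5=-4 >-12, r--
l=0 r=3: -9+3=-6 >-12, r--
l=0 r=2: -9+1=-8 >-12, r--
l=0 r=1: -9+-4=-13 <-12, l++

no pair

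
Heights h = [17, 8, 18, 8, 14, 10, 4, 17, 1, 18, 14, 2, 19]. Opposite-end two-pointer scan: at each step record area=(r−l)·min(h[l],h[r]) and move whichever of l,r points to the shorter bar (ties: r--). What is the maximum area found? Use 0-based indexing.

[0,12] min(17,19)*12=204 best=204 * → l++
[1,12] min(8,19)*11=88 best=204 → l++
[2,12] min(18,19)*10=180 best=204 → l++
[3,12] min(8,19)*9=72 best=204 → l++
[4,12] min(14,19)*8=112 best=204 → l++
[5,12] min(10,19)*7=70 best=204 → l++
[6,12] min(4,19)*6=24 best=204 → l++
[7,12] min(17,19)*5=85 best=204 → l++
[8,12] min(1,19)*4=4 best=204 → l++
[9,12] min(18,19)*3=54 best=204 → l++
[10,12] min(14,19)*2=28 best=204 → l++
[11,12] min(2,19)*1=2 best=204 → l++

max area = 204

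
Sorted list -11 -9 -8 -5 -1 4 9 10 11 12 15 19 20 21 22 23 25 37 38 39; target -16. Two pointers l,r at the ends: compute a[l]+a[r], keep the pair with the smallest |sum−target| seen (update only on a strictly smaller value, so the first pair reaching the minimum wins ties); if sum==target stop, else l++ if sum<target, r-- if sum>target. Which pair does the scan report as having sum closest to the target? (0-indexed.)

[0,19] -11+39=28 d=44 * → r--
[0,18] -11+38=27 d=43 * → r--
[0,17] -11+37=26 d=42 * → r--
[0,16] -11+25=14 d=30 * → r--
[0,15] -11+23=12 d=28 * → r--
[0,14] -11+22=11 d=27 * → r--
[0,13] -11+21=10 d=26 * → r--
[0,12] -11+20=9 d=25 * → r--
[0,11] -11+19=8 d=24 * → r--
[0,10] -11+15=4 d=20 * → r--
[0,9] -11+12=1 d=17 * → r--
[0,8] -11+11=0 d=16 * → r--
[0,7] -11+10=-1 d=15 * → r--
[0,6] -11+9=-2 d=14 * → r--
[0,5] -11+4=-7 d=9 * → r--
[0,4] -11+-1=-12 d=4 * → r--
[0,3] -11+-5=-16 d=0 * → stop

pair (-11, -5) with sum -16 (|Δ|=0)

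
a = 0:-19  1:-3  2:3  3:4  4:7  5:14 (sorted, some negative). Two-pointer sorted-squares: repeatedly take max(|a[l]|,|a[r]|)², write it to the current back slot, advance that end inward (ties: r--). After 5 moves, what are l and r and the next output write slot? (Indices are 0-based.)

[0,5] |-19|>|14| out[5]=361 → l++
[1,5] |-3|<=|14| out[4]=196 → r--
[1,4] |-3|<=|7| out[3]=49 → r--
[1,3] |-3|<=|4| out[2]=16 → r--
[1,2] |-3|<=|3| out[1]=9 → r--

l=1, r=1, next write slot=0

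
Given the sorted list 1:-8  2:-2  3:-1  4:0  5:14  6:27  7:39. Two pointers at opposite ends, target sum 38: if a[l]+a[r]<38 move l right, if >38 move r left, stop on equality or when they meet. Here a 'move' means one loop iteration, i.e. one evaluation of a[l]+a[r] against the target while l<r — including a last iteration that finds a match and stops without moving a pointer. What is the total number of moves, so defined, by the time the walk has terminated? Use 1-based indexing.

[1,7] -8+39=31 <38 → l++
[2,7] -2+39=37 <38 → l++
[3,7] -1+39=38 → found

3 moves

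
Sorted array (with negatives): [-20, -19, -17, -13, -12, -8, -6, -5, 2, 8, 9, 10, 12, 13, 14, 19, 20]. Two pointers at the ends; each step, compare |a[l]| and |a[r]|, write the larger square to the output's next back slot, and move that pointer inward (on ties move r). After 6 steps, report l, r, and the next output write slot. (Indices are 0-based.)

[0,16] |-20|<=|20| out[16]=400 → r--
[0,15] |-20|>|19| out[15]=400 → l++
[1,15] |-19|<=|19| out[14]=361 → r--
[1,14] |-19|>|14| out[13]=361 → l++
[2,14] |-17|>|14| out[12]=289 → l++
[3,14] |-13|<=|14| out[11]=196 → r--

l=3, r=13, next write slot=10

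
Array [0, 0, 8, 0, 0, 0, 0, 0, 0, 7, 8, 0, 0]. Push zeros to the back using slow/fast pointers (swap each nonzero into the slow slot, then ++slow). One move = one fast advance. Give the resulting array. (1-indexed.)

[8, 7, 8, 0, 0, 0, 0, 0, 0, 0, 0, 0, 0]

slow=1 fast=1: a[fast]=0, fast++
slow=1 fast=2: a[fast]=0, fast++
slow=1 fast=3: a[fast]=8≠0 swap→a[1]=8, slow++,fast++
slow=2 fast=4: a[fast]=0, fast++
slow=2 fast=5: a[fast]=0, fast++
slow=2 fast=6: a[fast]=0, fast++
slow=2 fast=7: a[fast]=0, fast++
slow=2 fast=8: a[fast]=0, fast++
slow=2 fast=9: a[fast]=0, fast++
slow=2 fast=10: a[fast]=7≠0 swap→a[2]=7, slow++,fast++
slow=3 fast=11: a[fast]=8≠0 swap→a[3]=8, slow++,fast++
slow=4 fast=12: a[fast]=0, fast++
slow=4 fast=13: a[fast]=0, fast++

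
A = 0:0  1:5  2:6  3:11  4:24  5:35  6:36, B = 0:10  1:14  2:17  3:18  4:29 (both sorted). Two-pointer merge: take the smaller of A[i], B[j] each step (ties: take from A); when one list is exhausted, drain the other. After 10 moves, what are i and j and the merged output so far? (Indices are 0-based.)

i=5, j=5, merged so far=[0, 5, 6, 10, 11, 14, 17, 18, 24, 29]

i=0 j=0: A[i]=0<=B[j]=10 take 0, i++
i=1 j=0: A[i]=5<=B[j]=10 take 5, i++
i=2 j=0: A[i]=6<=B[j]=10 take 6, i++
i=3 j=0: A[i]=11>B[j]=10 take 10, j++
i=3 j=1: A[i]=11<=B[j]=14 take 11, i++
i=4 j=1: A[i]=24>B[j]=14 take 14, j++
i=4 j=2: A[i]=24>B[j]=17 take 17, j++
i=4 j=3: A[i]=24>B[j]=18 take 18, j++
i=4 j=4: A[i]=24<=B[j]=29 take 24, i++
i=5 j=4: A[i]=35>B[j]=29 take 29, j++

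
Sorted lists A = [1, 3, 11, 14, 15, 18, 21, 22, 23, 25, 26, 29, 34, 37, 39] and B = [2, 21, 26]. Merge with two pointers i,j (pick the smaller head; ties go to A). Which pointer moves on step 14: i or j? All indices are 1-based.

i=1 j=1: A[i]=1<=B[j]=2 take 1, i++
i=2 j=1: A[i]=3>B[j]=2 take 2, j++
i=2 j=2: A[i]=3<=B[j]=21 take 3, i++
i=3 j=2: A[i]=11<=B[j]=21 take 11, i++
i=4 j=2: A[i]=14<=B[j]=21 take 14, i++
i=5 j=2: A[i]=15<=B[j]=21 take 15, i++
i=6 j=2: A[i]=18<=B[j]=21 take 18, i++
i=7 j=2: A[i]=21<=B[j]=21 take 21, i++
i=8 j=2: A[i]=22>B[j]=21 take 21, j++
i=8 j=3: A[i]=22<=B[j]=26 take 22, i++
i=9 j=3: A[i]=23<=B[j]=26 take 23, i++
i=10 j=3: A[i]=25<=B[j]=26 take 25, i++
i=11 j=3: A[i]=26<=B[j]=26 take 26, i++
i=12 j=3: A[i]=29>B[j]=26 take 26, j++

j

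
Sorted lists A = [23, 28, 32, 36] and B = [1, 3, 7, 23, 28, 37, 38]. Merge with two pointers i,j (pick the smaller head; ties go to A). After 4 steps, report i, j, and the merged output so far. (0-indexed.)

i=0 j=0: A[i]=23>B[j]=1 take 1, j++
i=0 j=1: A[i]=23>B[j]=3 take 3, j++
i=0 j=2: A[i]=23>B[j]=7 take 7, j++
i=0 j=3: A[i]=23<=B[j]=23 take 23, i++

i=1, j=3, merged so far=[1, 3, 7, 23]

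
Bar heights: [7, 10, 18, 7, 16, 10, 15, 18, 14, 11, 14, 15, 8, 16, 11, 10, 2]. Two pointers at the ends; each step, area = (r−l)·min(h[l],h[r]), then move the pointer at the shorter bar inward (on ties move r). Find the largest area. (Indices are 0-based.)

max area = 176

[0,16] min(7,2)*16=32 best=32 * → r--
[0,15] min(7,10)*15=105 best=105 * → l++
[1,15] min(10,10)*14=140 best=140 * → r--
[1,14] min(10,11)*13=130 best=140 → l++
[2,14] min(18,11)*12=132 best=140 → r--
[2,13] min(18,16)*11=176 best=176 * → r--
[2,12] min(18,8)*10=80 best=176 → r--
[2,11] min(18,15)*9=135 best=176 → r--
[2,10] min(18,14)*8=112 best=176 → r--
[2,9] min(18,11)*7=77 best=176 → r--
[2,8] min(18,14)*6=84 best=176 → r--
[2,7] min(18,18)*5=90 best=176 → r--
[2,6] min(18,15)*4=60 best=176 → r--
[2,5] min(18,10)*3=30 best=176 → r--
[2,4] min(18,16)*2=32 best=176 → r--
[2,3] min(18,7)*1=7 best=176 → r--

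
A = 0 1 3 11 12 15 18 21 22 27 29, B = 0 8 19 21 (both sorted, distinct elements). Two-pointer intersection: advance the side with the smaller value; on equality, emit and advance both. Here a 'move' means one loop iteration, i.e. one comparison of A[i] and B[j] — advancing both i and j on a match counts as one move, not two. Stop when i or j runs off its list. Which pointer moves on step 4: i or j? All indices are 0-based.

i=0 j=0: 0==0 emit, i++,j++
i=1 j=1: 1<8, i++
i=2 j=1: 3<8, i++
i=3 j=1: 11>8, j++

j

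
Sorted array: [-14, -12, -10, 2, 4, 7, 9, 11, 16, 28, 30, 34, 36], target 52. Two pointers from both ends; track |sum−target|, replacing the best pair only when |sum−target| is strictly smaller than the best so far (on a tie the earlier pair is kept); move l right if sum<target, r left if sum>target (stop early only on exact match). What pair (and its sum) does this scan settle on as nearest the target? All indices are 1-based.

pair (16, 36) with sum 52 (|Δ|=0)

[1,13] -14+36=22 d=30 * → l++
[2,13] -12+36=24 d=28 * → l++
[3,13] -10+36=26 d=26 * → l++
[4,13] 2+36=38 d=14 * → l++
[5,13] 4+36=40 d=12 * → l++
[6,13] 7+36=43 d=9 * → l++
[7,13] 9+36=45 d=7 * → l++
[8,13] 11+36=47 d=5 * → l++
[9,13] 16+36=52 d=0 * → stop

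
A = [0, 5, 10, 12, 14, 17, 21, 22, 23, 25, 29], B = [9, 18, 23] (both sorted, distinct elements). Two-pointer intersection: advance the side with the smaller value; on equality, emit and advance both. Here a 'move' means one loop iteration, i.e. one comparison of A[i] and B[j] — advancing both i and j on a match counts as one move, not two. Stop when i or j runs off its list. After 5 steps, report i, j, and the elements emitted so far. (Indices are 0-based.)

i=4, j=1, emitted=[]

i=0 j=0: 0<9, i++
i=1 j=0: 5<9, i++
i=2 j=0: 10>9, j++
i=2 j=1: 10<18, i++
i=3 j=1: 12<18, i++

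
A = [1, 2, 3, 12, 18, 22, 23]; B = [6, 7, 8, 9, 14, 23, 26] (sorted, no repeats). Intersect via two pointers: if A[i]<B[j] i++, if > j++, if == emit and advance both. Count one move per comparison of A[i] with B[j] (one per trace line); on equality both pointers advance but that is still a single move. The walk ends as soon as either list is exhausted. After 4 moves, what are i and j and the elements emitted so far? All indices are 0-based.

[i=0,j=0] 1<6 → i++
[i=1,j=0] 2<6 → i++
[i=2,j=0] 3<6 → i++
[i=3,j=0] 12>6 → j++

i=3, j=1, emitted=[]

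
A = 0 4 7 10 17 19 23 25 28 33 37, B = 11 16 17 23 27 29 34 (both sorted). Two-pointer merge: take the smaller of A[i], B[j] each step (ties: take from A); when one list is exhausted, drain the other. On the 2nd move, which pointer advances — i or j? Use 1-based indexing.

[i=1,j=1] A[i]=0<=B[j]=11 take 0 → i++
[i=2,j=1] A[i]=4<=B[j]=11 take 4 → i++

i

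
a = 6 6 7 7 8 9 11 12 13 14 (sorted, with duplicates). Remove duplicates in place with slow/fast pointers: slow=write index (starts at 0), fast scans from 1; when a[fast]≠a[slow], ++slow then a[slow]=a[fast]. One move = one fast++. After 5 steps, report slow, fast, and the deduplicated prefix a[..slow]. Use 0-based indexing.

slow=3, fast=6, prefix=[6, 7, 8, 9]

slow=0 fast=1: a[fast]=6=a[slow] dup, fast++
slow=0 fast=2: a[fast]=7≠a[slow]=6 write a[1]=7, slow++,fast++
slow=1 fast=3: a[fast]=7=a[slow] dup, fast++
slow=1 fast=4: a[fast]=8≠a[slow]=7 write a[2]=8, slow++,fast++
slow=2 fast=5: a[fast]=9≠a[slow]=8 write a[3]=9, slow++,fast++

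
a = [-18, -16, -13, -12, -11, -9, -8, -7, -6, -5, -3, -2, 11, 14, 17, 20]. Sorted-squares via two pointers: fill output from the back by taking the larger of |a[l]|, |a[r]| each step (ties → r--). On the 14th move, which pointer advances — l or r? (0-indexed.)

l=0 r=15: |-18|<=|20| out[15]=400, r--
l=0 r=14: |-18|>|17| out[14]=324, l++
l=1 r=14: |-16|<=|17| out[13]=289, r--
l=1 r=13: |-16|>|14| out[12]=256, l++
l=2 r=13: |-13|<=|14| out[11]=196, r--
l=2 r=12: |-13|>|11| out[10]=169, l++
l=3 r=12: |-12|>|11| out[9]=144, l++
l=4 r=12: |-11|<=|11| out[8]=121, r--
l=4 r=11: |-11|>|-2| out[7]=121, l++
l=5 r=11: |-9|>|-2| out[6]=81, l++
l=6 r=11: |-8|>|-2| out[5]=64, l++
l=7 r=11: |-7|>|-2| out[4]=49, l++
l=8 r=11: |-6|>|-2| out[3]=36, l++
l=9 r=11: |-5|>|-2| out[2]=25, l++

l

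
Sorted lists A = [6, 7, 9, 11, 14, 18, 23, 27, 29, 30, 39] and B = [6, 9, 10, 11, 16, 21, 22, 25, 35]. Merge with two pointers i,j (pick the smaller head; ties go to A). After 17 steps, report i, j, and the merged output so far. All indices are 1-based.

[i=1,j=1] A[i]=6<=B[j]=6 take 6 → i++
[i=2,j=1] A[i]=7>B[j]=6 take 6 → j++
[i=2,j=2] A[i]=7<=B[j]=9 take 7 → i++
[i=3,j=2] A[i]=9<=B[j]=9 take 9 → i++
[i=4,j=2] A[i]=11>B[j]=9 take 9 → j++
[i=4,j=3] A[i]=11>B[j]=10 take 10 → j++
[i=4,j=4] A[i]=11<=B[j]=11 take 11 → i++
[i=5,j=4] A[i]=14>B[j]=11 take 11 → j++
[i=5,j=5] A[i]=14<=B[j]=16 take 14 → i++
[i=6,j=5] A[i]=18>B[j]=16 take 16 → j++
[i=6,j=6] A[i]=18<=B[j]=21 take 18 → i++
[i=7,j=6] A[i]=23>B[j]=21 take 21 → j++
[i=7,j=7] A[i]=23>B[j]=22 take 22 → j++
[i=7,j=8] A[i]=23<=B[j]=25 take 23 → i++
[i=8,j=8] A[i]=27>B[j]=25 take 25 → j++
[i=8,j=9] A[i]=27<=B[j]=35 take 27 → i++
[i=9,j=9] A[i]=29<=B[j]=35 take 29 → i++

i=10, j=9, merged so far=[6, 6, 7, 9, 9, 10, 11, 11, 14, 16, 18, 21, 22, 23, 25, 27, 29]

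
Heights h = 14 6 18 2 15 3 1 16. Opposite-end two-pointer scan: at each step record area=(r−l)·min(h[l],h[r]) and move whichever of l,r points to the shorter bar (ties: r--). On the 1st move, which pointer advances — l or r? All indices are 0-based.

[0,7] min(14,16)*7=98 best=98 * → l++

l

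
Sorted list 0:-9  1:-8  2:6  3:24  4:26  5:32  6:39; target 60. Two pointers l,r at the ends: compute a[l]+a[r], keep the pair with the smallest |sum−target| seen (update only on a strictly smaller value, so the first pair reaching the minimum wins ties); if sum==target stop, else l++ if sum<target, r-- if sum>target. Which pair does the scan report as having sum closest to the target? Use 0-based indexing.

l=0 r=6: -9+39=30 d=30 *, l++
l=1 r=6: -8+39=31 d=29 *, l++
l=2 r=6: 6+39=45 d=15 *, l++
l=3 r=6: 24+39=63 d=3 *, r--
l=3 r=5: 24+32=56 d=4, l++
l=4 r=5: 26+32=58 d=2 *, l++

pair (26, 32) with sum 58 (|Δ|=2)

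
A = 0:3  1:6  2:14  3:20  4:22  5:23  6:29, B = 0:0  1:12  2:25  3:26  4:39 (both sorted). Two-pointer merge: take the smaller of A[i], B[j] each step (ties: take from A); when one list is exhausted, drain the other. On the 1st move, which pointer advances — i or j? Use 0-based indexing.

j

[i=0,j=0] A[i]=3>B[j]=0 take 0 → j++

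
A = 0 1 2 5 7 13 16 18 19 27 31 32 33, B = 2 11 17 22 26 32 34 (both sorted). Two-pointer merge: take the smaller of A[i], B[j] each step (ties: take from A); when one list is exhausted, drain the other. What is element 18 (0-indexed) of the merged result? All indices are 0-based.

i=0 j=0: A[i]=0<=B[j]=2 take 0, i++
i=1 j=0: A[i]=1<=B[j]=2 take 1, i++
i=2 j=0: A[i]=2<=B[j]=2 take 2, i++
i=3 j=0: A[i]=5>B[j]=2 take 2, j++
i=3 j=1: A[i]=5<=B[j]=11 take 5, i++
i=4 j=1: A[i]=7<=B[j]=11 take 7, i++
i=5 j=1: A[i]=13>B[j]=11 take 11, j++
i=5 j=2: A[i]=13<=B[j]=17 take 13, i++
i=6 j=2: A[i]=16<=B[j]=17 take 16, i++
i=7 j=2: A[i]=18>B[j]=17 take 17, j++
i=7 j=3: A[i]=18<=B[j]=22 take 18, i++
i=8 j=3: A[i]=19<=B[j]=22 take 19, i++
i=9 j=3: A[i]=27>B[j]=22 take 22, j++
i=9 j=4: A[i]=27>B[j]=26 take 26, j++
i=9 j=5: A[i]=27<=B[j]=32 take 27, i++
i=10 j=5: A[i]=31<=B[j]=32 take 31, i++
i=11 j=5: A[i]=32<=B[j]=32 take 32, i++
i=12 j=5: A[i]=33>B[j]=32 take 32, j++
i=12 j=6: A[i]=33<=B[j]=34 take 33, i++
i=13 j=6: A done, take B[j]=34, j++

merged[18] = 33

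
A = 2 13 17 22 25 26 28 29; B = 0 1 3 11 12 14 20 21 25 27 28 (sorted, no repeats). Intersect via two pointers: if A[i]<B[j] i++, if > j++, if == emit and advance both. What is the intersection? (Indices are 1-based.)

intersection = [25, 28]

i=1 j=1: 2>0, j++
i=1 j=2: 2>1, j++
i=1 j=3: 2<3, i++
i=2 j=3: 13>3, j++
i=2 j=4: 13>11, j++
i=2 j=5: 13>12, j++
i=2 j=6: 13<14, i++
i=3 j=6: 17>14, j++
i=3 j=7: 17<20, i++
i=4 j=7: 22>20, j++
i=4 j=8: 22>21, j++
i=4 j=9: 22<25, i++
i=5 j=9: 25==25 emit, i++,j++
i=6 j=10: 26<27, i++
i=7 j=10: 28>27, j++
i=7 j=11: 28==28 emit, i++,j++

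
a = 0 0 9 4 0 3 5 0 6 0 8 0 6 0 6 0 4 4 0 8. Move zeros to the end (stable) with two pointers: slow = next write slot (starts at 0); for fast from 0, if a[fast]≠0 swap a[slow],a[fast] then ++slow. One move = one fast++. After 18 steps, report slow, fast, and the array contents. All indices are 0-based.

slow=10, fast=18, a=[9, 4, 3, 5, 6, 8, 6, 6, 4, 4, 0, 0, 0, 0, 0, 0, 0, 0, 0, 8]

(s=0,f=0) a[fast]=0 → fast++
(s=0,f=1) a[fast]=0 → fast++
(s=0,f=2) a[fast]=9≠0 swap→a[0]=9 → slow++,fast++
(s=1,f=3) a[fast]=4≠0 swap→a[1]=4 → slow++,fast++
(s=2,f=4) a[fast]=0 → fast++
(s=2,f=5) a[fast]=3≠0 swap→a[2]=3 → slow++,fast++
(s=3,f=6) a[fast]=5≠0 swap→a[3]=5 → slow++,fast++
(s=4,f=7) a[fast]=0 → fast++
(s=4,f=8) a[fast]=6≠0 swap→a[4]=6 → slow++,fast++
(s=5,f=9) a[fast]=0 → fast++
(s=5,f=10) a[fast]=8≠0 swap→a[5]=8 → slow++,fast++
(s=6,f=11) a[fast]=0 → fast++
(s=6,f=12) a[fast]=6≠0 swap→a[6]=6 → slow++,fast++
(s=7,f=13) a[fast]=0 → fast++
(s=7,f=14) a[fast]=6≠0 swap→a[7]=6 → slow++,fast++
(s=8,f=15) a[fast]=0 → fast++
(s=8,f=16) a[fast]=4≠0 swap→a[8]=4 → slow++,fast++
(s=9,f=17) a[fast]=4≠0 swap→a[9]=4 → slow++,fast++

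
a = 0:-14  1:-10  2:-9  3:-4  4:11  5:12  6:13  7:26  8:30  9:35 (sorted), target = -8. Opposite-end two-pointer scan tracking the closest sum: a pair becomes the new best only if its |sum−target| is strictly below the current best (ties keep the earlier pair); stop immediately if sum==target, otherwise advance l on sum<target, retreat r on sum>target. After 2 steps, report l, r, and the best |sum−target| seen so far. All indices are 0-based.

l=0, r=7, best |Δ|=24

l=0 r=9: -14+35=21 d=29 *, r--
l=0 r=8: -14+30=16 d=24 *, r--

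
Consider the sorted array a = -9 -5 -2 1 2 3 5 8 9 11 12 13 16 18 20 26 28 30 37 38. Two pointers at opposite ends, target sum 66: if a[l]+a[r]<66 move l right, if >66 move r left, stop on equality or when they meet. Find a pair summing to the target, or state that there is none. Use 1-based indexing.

(28, 38)

l=1 r=20: -9+38=29 <66, l++
l=2 r=20: -5+38=33 <66, l++
l=3 r=20: -2+38=36 <66, l++
l=4 r=20: 1+38=39 <66, l++
l=5 r=20: 2+38=40 <66, l++
l=6 r=20: 3+38=41 <66, l++
l=7 r=20: 5+38=43 <66, l++
l=8 r=20: 8+38=46 <66, l++
l=9 r=20: 9+38=47 <66, l++
l=10 r=20: 11+38=49 <66, l++
l=11 r=20: 12+38=50 <66, l++
l=12 r=20: 13+38=51 <66, l++
l=13 r=20: 16+38=54 <66, l++
l=14 r=20: 18+38=56 <66, l++
l=15 r=20: 20+38=58 <66, l++
l=16 r=20: 26+38=64 <66, l++
l=17 r=20: 28+38=66, found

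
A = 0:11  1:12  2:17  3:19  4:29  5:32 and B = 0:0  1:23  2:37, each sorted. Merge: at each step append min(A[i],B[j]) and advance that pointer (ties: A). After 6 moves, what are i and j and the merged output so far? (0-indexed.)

i=0 j=0: A[i]=11>B[j]=0 take 0, j++
i=0 j=1: A[i]=11<=B[j]=23 take 11, i++
i=1 j=1: A[i]=12<=B[j]=23 take 12, i++
i=2 j=1: A[i]=17<=B[j]=23 take 17, i++
i=3 j=1: A[i]=19<=B[j]=23 take 19, i++
i=4 j=1: A[i]=29>B[j]=23 take 23, j++

i=4, j=2, merged so far=[0, 11, 12, 17, 19, 23]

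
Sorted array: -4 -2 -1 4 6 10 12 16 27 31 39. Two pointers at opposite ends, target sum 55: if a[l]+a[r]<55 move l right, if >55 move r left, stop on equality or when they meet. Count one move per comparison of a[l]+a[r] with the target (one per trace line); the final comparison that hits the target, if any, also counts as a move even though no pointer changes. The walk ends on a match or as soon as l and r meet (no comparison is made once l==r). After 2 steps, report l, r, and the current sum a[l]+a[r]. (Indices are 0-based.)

[0,10] -4+39=35 <55 → l++
[1,10] -2+39=37 <55 → l++

l=2, r=10, sum=38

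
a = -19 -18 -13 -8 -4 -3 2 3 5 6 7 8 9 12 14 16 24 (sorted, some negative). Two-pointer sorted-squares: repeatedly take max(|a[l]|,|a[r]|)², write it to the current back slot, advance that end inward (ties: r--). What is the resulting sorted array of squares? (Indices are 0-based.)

l=0 r=16: |-19|<=|24| out[16]=576, r--
l=0 r=15: |-19|>|16| out[15]=361, l++
l=1 r=15: |-18|>|16| out[14]=324, l++
l=2 r=15: |-13|<=|16| out[13]=256, r--
l=2 r=14: |-13|<=|14| out[12]=196, r--
l=2 r=13: |-13|>|12| out[11]=169, l++
l=3 r=13: |-8|<=|12| out[10]=144, r--
l=3 r=12: |-8|<=|9| out[9]=81, r--
l=3 r=11: |-8|<=|8| out[8]=64, r--
l=3 r=10: |-8|>|7| out[7]=64, l++
l=4 r=10: |-4|<=|7| out[6]=49, r--
l=4 r=9: |-4|<=|6| out[5]=36, r--
l=4 r=8: |-4|<=|5| out[4]=25, r--
l=4 r=7: |-4|>|3| out[3]=16, l++
l=5 r=7: |-3|<=|3| out[2]=9, r--
l=5 r=6: |-3|>|2| out[1]=9, l++
l=6 r=6: |2|<=|2| out[0]=4, r--

[4, 9, 9, 16, 25, 36, 49, 64, 64, 81, 144, 169, 196, 256, 324, 361, 576]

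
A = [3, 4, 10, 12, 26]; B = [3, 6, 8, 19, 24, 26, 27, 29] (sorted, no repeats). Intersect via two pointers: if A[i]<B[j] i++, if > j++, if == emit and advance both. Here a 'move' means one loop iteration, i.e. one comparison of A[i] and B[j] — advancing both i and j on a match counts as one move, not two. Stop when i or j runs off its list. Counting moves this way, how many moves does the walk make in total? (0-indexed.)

9 moves

i=0 j=0: 3==3 emit, i++,j++
i=1 j=1: 4<6, i++
i=2 j=1: 10>6, j++
i=2 j=2: 10>8, j++
i=2 j=3: 10<19, i++
i=3 j=3: 12<19, i++
i=4 j=3: 26>19, j++
i=4 j=4: 26>24, j++
i=4 j=5: 26==26 emit, i++,j++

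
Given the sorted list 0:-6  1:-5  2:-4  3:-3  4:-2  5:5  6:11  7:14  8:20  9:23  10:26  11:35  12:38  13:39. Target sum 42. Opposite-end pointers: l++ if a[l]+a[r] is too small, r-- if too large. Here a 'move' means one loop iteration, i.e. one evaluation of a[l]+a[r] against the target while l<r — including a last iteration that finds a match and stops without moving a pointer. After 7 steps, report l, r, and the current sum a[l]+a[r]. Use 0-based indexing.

l=5, r=11, sum=40

l=0 r=13: -6+39=33 <42, l++
l=1 r=13: -5+39=34 <42, l++
l=2 r=13: -4+39=35 <42, l++
l=3 r=13: -3+39=36 <42, l++
l=4 r=13: -2+39=37 <42, l++
l=5 r=13: 5+39=44 >42, r--
l=5 r=12: 5+38=43 >42, r--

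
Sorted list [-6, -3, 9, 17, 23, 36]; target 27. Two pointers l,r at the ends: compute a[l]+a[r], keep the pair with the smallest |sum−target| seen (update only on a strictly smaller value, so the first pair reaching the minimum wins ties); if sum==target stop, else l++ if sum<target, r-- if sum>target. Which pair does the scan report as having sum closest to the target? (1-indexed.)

[1,6] -6+36=30 d=3 * → r--
[1,5] -6+23=17 d=10 → l++
[2,5] -3+23=20 d=7 → l++
[3,5] 9+23=32 d=5 → r--
[3,4] 9+17=26 d=1 * → l++

pair (9, 17) with sum 26 (|Δ|=1)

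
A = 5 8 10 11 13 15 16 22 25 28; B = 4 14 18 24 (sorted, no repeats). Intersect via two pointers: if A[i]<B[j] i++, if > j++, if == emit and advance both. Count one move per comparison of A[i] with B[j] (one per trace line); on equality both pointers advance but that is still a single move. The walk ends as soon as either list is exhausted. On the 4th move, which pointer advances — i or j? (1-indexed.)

i=1 j=1: 5>4, j++
i=1 j=2: 5<14, i++
i=2 j=2: 8<14, i++
i=3 j=2: 10<14, i++

i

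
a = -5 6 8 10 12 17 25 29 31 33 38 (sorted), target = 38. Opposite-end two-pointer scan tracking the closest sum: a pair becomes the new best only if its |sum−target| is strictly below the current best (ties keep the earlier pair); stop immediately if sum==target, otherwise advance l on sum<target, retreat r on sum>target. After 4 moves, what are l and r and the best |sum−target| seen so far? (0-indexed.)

[0,10] -5+38=33 d=5 * → l++
[1,10] 6+38=44 d=6 → r--
[1,9] 6+33=39 d=1 * → r--
[1,8] 6+31=37 d=1 → l++

l=2, r=8, best |Δ|=1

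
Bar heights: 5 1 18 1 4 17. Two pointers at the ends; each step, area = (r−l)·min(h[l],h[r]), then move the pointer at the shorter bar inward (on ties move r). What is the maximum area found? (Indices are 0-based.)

l=0 r=5: min(5,17)*5=25 best=25 *, l++
l=1 r=5: min(1,17)*4=4 best=25, l++
l=2 r=5: min(18,17)*3=51 best=51 *, r--
l=2 r=4: min(18,4)*2=8 best=51, r--
l=2 r=3: min(18,1)*1=1 best=51, r--

max area = 51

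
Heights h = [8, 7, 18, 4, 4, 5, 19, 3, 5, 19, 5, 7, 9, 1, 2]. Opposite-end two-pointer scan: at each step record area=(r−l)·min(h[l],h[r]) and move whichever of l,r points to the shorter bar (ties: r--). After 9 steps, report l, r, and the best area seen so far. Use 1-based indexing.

l=1 r=15: min(8,2)*14=28 best=28 *, r--
l=1 r=14: min(8,1)*13=13 best=28, r--
l=1 r=13: min(8,9)*12=96 best=96 *, l++
l=2 r=13: min(7,9)*11=77 best=96, l++
l=3 r=13: min(18,9)*10=90 best=96, r--
l=3 r=12: min(18,7)*9=63 best=96, r--
l=3 r=11: min(18,5)*8=40 best=96, r--
l=3 r=10: min(18,19)*7=126 best=126 *, l++
l=4 r=10: min(4,19)*6=24 best=126, l++

l=5, r=10, best area=126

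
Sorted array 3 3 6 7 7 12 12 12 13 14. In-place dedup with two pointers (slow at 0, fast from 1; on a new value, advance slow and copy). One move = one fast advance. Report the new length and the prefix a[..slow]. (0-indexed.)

length 6; prefix = [3, 6, 7, 12, 13, 14]

(s=0,f=1) a[fast]=3=a[slow] dup → fast++
(s=0,f=2) a[fast]=6≠a[slow]=3 write a[1]=6 → slow++,fast++
(s=1,f=3) a[fast]=7≠a[slow]=6 write a[2]=7 → slow++,fast++
(s=2,f=4) a[fast]=7=a[slow] dup → fast++
(s=2,f=5) a[fast]=12≠a[slow]=7 write a[3]=12 → slow++,fast++
(s=3,f=6) a[fast]=12=a[slow] dup → fast++
(s=3,f=7) a[fast]=12=a[slow] dup → fast++
(s=3,f=8) a[fast]=13≠a[slow]=12 write a[4]=13 → slow++,fast++
(s=4,f=9) a[fast]=14≠a[slow]=13 write a[5]=14 → slow++,fast++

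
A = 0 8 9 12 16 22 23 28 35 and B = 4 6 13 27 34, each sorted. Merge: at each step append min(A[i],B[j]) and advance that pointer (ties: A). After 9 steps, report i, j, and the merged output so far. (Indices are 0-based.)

i=0 j=0: A[i]=0<=B[j]=4 take 0, i++
i=1 j=0: A[i]=8>B[j]=4 take 4, j++
i=1 j=1: A[i]=8>B[j]=6 take 6, j++
i=1 j=2: A[i]=8<=B[j]=13 take 8, i++
i=2 j=2: A[i]=9<=B[j]=13 take 9, i++
i=3 j=2: A[i]=12<=B[j]=13 take 12, i++
i=4 j=2: A[i]=16>B[j]=13 take 13, j++
i=4 j=3: A[i]=16<=B[j]=27 take 16, i++
i=5 j=3: A[i]=22<=B[j]=27 take 22, i++

i=6, j=3, merged so far=[0, 4, 6, 8, 9, 12, 13, 16, 22]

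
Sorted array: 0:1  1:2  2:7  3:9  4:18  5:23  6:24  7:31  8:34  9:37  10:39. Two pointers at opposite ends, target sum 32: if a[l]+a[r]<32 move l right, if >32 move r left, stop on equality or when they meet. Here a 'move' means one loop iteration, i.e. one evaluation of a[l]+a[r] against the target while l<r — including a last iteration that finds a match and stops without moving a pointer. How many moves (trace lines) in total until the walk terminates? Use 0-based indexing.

l=0 r=10: 1+39=40 >32, r--
l=0 r=9: 1+37=38 >32, r--
l=0 r=8: 1+34=35 >32, r--
l=0 r=7: 1+31=32, found

4 moves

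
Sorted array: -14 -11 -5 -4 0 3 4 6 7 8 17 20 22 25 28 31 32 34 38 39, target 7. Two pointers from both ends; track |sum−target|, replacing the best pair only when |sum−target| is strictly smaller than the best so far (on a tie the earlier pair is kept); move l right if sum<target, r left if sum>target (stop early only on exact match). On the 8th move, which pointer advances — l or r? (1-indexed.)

l=1 r=20: -14+39=25 d=18 *, r--
l=1 r=19: -14+38=24 d=17 *, r--
l=1 r=18: -14+34=20 d=13 *, r--
l=1 r=17: -14+32=18 d=11 *, r--
l=1 r=16: -14+31=17 d=10 *, r--
l=1 r=15: -14+28=14 d=7 *, r--
l=1 r=14: -14+25=11 d=4 *, r--
l=1 r=13: -14+22=8 d=1 *, r--

r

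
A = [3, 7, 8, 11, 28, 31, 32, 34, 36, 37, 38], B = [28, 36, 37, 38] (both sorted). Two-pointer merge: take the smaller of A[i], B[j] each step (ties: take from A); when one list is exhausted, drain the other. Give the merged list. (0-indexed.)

[3, 7, 8, 11, 28, 28, 31, 32, 34, 36, 36, 37, 37, 38, 38]

[i=0,j=0] A[i]=3<=B[j]=28 take 3 → i++
[i=1,j=0] A[i]=7<=B[j]=28 take 7 → i++
[i=2,j=0] A[i]=8<=B[j]=28 take 8 → i++
[i=3,j=0] A[i]=11<=B[j]=28 take 11 → i++
[i=4,j=0] A[i]=28<=B[j]=28 take 28 → i++
[i=5,j=0] A[i]=31>B[j]=28 take 28 → j++
[i=5,j=1] A[i]=31<=B[j]=36 take 31 → i++
[i=6,j=1] A[i]=32<=B[j]=36 take 32 → i++
[i=7,j=1] A[i]=34<=B[j]=36 take 34 → i++
[i=8,j=1] A[i]=36<=B[j]=36 take 36 → i++
[i=9,j=1] A[i]=37>B[j]=36 take 36 → j++
[i=9,j=2] A[i]=37<=B[j]=37 take 37 → i++
[i=10,j=2] A[i]=38>B[j]=37 take 37 → j++
[i=10,j=3] A[i]=38<=B[j]=38 take 38 → i++
[i=11,j=3] A done, take B[j]=38 → j++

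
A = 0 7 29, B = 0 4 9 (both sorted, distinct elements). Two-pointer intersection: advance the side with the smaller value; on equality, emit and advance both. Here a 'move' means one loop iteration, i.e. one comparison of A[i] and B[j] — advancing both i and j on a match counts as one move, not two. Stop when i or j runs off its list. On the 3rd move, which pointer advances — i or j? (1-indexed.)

[i=1,j=1] 0==0 emit → i++,j++
[i=2,j=2] 7>4 → j++
[i=2,j=3] 7<9 → i++

i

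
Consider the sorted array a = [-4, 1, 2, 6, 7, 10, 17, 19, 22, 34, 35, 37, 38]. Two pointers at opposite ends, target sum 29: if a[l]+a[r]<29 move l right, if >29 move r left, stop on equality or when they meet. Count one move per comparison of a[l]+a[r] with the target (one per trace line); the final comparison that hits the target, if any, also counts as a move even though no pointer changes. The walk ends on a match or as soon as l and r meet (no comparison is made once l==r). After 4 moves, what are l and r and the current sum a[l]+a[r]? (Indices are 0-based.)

[0,12] -4+38=34 >29 → r--
[0,11] -4+37=33 >29 → r--
[0,10] -4+35=31 >29 → r--
[0,9] -4+34=30 >29 → r--

l=0, r=8, sum=18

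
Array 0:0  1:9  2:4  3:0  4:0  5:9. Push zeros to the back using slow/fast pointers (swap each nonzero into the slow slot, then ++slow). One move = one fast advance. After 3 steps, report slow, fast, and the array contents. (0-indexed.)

slow=0 fast=0: a[fast]=0, fast++
slow=0 fast=1: a[fast]=9≠0 swap→a[0]=9, slow++,fast++
slow=1 fast=2: a[fast]=4≠0 swap→a[1]=4, slow++,fast++

slow=2, fast=3, a=[9, 4, 0, 0, 0, 9]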